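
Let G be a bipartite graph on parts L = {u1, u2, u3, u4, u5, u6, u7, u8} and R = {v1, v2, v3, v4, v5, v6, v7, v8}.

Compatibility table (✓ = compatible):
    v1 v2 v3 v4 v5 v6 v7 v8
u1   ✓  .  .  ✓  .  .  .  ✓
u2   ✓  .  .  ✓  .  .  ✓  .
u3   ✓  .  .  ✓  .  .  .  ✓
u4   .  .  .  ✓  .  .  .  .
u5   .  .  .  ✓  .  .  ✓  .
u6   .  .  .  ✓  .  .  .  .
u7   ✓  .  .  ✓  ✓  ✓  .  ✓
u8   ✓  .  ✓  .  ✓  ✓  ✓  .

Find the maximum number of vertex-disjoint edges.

For example, pair u1→v1, u2→v7, u3→v8, u4→v4, u7→v6, u8→v3.
The set {u1, u2, u3, u4, u5, u6} has only 4 neighbours ({v1, v4, v7, v8}), so by Hall's theorem at most 6 of the 8 left vertices can be matched.

6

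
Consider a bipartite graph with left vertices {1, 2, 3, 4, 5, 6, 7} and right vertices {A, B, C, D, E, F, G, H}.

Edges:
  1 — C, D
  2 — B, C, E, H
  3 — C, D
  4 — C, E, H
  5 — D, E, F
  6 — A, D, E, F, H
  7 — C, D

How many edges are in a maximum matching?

A valid assignment of size 6: 1→D, 2→B, 3→C, 4→H, 5→E, 6→A.
The set {1, 3, 7} has only 2 neighbours ({C, D}), so by Hall's theorem at most 6 of the 7 left vertices can be matched.

6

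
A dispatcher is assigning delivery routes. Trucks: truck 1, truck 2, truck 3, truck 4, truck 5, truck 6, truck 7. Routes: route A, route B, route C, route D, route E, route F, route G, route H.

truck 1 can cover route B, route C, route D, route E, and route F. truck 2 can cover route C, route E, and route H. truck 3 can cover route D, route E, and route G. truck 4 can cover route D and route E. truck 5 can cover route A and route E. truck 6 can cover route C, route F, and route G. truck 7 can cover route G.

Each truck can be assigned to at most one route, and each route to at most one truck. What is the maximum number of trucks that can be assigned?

7

For example, pair truck 1→route C, truck 2→route H, truck 3→route E, truck 4→route D, truck 5→route A, truck 6→route F, truck 7→route G.
This saturates every truck, so 7 is the maximum.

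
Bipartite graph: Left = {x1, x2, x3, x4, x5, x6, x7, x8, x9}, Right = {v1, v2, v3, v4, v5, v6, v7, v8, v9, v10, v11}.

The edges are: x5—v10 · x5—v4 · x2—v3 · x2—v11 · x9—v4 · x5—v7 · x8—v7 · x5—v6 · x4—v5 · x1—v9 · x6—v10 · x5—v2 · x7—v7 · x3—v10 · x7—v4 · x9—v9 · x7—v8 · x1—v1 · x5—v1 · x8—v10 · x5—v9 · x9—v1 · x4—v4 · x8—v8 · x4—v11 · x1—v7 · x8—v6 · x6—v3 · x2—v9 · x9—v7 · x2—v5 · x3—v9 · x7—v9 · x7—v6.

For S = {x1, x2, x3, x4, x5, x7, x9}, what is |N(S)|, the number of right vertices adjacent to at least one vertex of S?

11

The union of neighbours of {x1, x2, x3, x4, x5, x7, x9} is {v1, v2, v3, v4, v5, v6, v7, v8, v9, v10, v11}, which has 11 elements.
Since |N(S)| = 11 ≥ |S| = 7, Hall's condition holds for this subset.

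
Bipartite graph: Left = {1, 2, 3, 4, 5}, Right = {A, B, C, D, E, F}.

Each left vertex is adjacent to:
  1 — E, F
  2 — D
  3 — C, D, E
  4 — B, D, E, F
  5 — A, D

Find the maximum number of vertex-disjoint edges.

A valid assignment of size 5: 1-F, 2-D, 3-E, 4-B, 5-A.
All 5 left vertices are matched, so no larger matching exists.

5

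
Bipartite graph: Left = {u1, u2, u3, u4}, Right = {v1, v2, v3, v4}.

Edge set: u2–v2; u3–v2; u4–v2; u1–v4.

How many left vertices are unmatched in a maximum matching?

For example, pair u1→v4, u2→v2.
The set {u2, u3, u4} has only 1 neighbour ({v2}), so by Hall's theorem at most 2 of the 4 left vertices can be matched.
That matches 2 of the 4, leaving 2 unmatched; no matching can do better.

2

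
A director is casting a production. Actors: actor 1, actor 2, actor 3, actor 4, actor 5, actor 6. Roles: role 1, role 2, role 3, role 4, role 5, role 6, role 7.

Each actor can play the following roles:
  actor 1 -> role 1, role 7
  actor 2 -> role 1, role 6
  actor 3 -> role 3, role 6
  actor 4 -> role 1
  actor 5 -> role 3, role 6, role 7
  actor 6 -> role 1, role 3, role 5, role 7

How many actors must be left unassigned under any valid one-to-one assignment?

1

One maximum matching: actor 1→role 7, actor 2→role 6, actor 3→role 3, actor 4→role 1, actor 6→role 5.
The set {actor 1, actor 2, actor 3, actor 4, actor 5} has only 4 neighbours ({role 1, role 3, role 6, role 7}), so by Hall's theorem at most 5 of the 6 actors can be matched.
That matches 5 of the 6, leaving 1 unmatched; no matching can do better.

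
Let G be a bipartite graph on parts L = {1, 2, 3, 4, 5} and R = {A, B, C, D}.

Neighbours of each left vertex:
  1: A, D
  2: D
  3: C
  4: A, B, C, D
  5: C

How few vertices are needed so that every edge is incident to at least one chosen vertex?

4

The 4 edges 1–A, 2–D, 3–C, 4–B form a matching, so any vertex cover needs at least 4 vertices (one per matched edge).
Conversely {1, 2, 4, C} meets every edge and has exactly 4 vertices, so 4 is optimal.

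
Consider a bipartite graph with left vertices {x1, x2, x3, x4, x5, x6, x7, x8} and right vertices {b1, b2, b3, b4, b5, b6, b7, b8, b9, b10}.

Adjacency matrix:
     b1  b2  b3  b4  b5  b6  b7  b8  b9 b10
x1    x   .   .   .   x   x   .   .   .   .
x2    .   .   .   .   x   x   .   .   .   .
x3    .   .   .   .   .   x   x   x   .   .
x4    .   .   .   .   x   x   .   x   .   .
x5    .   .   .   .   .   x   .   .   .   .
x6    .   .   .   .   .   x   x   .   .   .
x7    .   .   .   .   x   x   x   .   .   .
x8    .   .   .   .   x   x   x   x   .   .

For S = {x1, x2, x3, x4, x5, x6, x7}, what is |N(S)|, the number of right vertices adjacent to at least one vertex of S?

5

The union of neighbours of {x1, x2, x3, x4, x5, x6, x7} is {b1, b5, b6, b7, b8}, which has 5 elements.
Since |N(S)| = 5 < |S| = 7, Hall's condition fails for this subset.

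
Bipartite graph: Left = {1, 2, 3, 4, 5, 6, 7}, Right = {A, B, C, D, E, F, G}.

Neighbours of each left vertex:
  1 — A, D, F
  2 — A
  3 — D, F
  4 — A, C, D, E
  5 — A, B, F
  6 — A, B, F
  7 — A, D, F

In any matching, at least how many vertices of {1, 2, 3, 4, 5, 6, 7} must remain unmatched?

2

One maximum matching: 1–D, 2–A, 3–F, 4–E, 5–B.
The set {1, 2, 3, 5, 6, 7} has only 4 neighbours ({A, B, D, F}), so by Hall's theorem at most 5 of the 7 left vertices can be matched.
That matches 5 of the 7, leaving 2 unmatched; no matching can do better.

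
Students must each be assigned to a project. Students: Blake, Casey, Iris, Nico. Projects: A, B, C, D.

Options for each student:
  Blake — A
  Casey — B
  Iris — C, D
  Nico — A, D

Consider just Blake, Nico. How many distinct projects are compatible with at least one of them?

The union of neighbours of {Blake, Nico} is {A, D}, which has 2 elements.
Since |N(S)| = 2 ≥ |S| = 2, Hall's condition holds for this subset.

2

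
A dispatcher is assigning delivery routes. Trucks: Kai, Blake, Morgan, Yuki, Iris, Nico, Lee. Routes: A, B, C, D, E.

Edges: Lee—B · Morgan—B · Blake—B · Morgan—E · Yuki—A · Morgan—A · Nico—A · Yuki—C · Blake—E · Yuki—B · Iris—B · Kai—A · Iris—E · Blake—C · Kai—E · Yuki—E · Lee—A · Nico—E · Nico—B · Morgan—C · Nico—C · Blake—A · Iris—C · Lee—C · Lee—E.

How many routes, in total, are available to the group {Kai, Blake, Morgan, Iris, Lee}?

4

The union of neighbours of {Kai, Blake, Morgan, Iris, Lee} is {A, B, C, E}, which has 4 elements.
Since |N(S)| = 4 < |S| = 5, Hall's condition fails for this subset.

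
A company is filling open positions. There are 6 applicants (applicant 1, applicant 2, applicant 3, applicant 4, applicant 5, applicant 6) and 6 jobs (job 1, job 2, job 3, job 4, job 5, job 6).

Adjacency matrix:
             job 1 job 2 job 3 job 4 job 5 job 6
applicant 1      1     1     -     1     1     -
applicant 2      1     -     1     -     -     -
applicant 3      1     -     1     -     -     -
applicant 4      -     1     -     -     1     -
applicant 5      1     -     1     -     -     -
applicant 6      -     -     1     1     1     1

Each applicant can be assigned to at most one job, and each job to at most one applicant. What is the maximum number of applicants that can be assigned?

5

For example, pair applicant 1→job 4, applicant 2→job 1, applicant 3→job 3, applicant 4→job 2, applicant 6→job 6.
The set {applicant 2, applicant 3, applicant 5} has only 2 neighbours ({job 1, job 3}), so by Hall's theorem at most 5 of the 6 applicants can be matched.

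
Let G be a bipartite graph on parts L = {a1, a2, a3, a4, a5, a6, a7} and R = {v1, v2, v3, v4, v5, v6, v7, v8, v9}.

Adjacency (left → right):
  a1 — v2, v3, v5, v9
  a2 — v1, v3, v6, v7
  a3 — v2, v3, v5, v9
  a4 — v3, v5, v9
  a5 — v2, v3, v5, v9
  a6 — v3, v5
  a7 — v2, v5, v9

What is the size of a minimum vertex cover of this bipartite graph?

A maximum matching has 5 edges (e.g. a1–v3, a2–v6, a3–v5, a4–v9, a5–v2).
By König's theorem the minimum vertex cover has the same size. One such cover is {a2, v2, v3, v5, v9}.

5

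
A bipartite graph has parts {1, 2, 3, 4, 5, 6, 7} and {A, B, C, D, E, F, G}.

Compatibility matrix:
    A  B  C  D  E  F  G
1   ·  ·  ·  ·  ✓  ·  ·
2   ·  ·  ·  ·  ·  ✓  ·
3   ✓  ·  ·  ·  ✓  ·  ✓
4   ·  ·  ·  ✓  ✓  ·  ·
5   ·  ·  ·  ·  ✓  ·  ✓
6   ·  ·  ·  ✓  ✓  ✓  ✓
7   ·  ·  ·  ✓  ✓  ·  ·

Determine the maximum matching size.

5

For example, pair 1-E, 2-F, 3-A, 4-D, 5-G.
The set {1, 2, 4, 5, 6, 7} has only 4 neighbours ({D, E, F, G}), so by Hall's theorem at most 5 of the 7 left vertices can be matched.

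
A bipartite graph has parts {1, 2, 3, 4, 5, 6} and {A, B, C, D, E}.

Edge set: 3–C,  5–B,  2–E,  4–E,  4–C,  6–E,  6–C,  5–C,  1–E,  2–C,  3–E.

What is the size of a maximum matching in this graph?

3

For example, pair 1-E, 2-C, 5-B.
The set {1, 2, 3, 4, 6} has only 2 neighbours ({C, E}), so by Hall's theorem at most 3 of the 6 left vertices can be matched.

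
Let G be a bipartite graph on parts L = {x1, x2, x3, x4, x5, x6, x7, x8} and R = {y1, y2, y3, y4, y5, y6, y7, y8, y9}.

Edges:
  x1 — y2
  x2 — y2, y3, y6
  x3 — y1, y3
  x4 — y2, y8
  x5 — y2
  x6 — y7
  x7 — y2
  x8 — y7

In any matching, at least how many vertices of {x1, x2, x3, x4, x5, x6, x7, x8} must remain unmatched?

3

For example, pair x1→y2, x2→y6, x3→y3, x4→y8, x6→y7.
The set {x1, x5, x6, x7, x8} has only 2 neighbours ({y2, y7}), so by Hall's theorem at most 5 of the 8 left vertices can be matched.
That matches 5 of the 8, leaving 3 unmatched; no matching can do better.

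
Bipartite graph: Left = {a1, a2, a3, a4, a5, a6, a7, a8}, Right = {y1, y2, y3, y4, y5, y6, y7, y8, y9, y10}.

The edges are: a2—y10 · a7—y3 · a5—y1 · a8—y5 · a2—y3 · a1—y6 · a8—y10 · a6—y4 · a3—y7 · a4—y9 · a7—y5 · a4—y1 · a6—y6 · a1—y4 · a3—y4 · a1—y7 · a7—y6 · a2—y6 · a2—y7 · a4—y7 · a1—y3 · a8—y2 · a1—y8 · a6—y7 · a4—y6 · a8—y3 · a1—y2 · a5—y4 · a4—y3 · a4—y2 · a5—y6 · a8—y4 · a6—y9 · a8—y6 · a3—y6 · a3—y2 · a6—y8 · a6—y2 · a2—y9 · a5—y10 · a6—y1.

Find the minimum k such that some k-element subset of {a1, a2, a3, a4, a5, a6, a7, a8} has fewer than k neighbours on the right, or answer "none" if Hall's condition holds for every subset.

A matching saturating every left vertex exists, for instance a1→y8, a2→y7, a3→y2, a4→y3, a5→y1, a6→y4, a7→y5, a8→y6.
By Hall's marriage theorem, this means |N(S)| ≥ |S| for every subset S, so no violating subset exists.

none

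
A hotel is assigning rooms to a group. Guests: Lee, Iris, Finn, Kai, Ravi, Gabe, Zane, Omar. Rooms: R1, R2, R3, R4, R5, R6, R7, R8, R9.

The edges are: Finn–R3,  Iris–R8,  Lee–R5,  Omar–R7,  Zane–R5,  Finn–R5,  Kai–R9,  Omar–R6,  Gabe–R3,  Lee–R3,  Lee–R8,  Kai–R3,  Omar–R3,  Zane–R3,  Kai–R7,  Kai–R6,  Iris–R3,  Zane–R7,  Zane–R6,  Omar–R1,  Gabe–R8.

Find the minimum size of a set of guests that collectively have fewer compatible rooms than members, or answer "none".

Take S = {Ravi}. Its neighbourhood is {}, so |N(S)| = 0 < |S| = 1.

1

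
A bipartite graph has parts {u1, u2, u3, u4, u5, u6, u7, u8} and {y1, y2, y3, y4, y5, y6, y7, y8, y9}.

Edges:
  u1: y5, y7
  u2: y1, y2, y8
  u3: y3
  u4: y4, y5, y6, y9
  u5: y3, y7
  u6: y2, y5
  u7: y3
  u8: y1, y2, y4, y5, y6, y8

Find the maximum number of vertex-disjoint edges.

For example, pair u1-y5, u2-y1, u3-y3, u4-y4, u5-y7, u6-y2, u8-y6.
The set {u3, u7} has only 1 neighbour ({y3}), so by Hall's theorem at most 7 of the 8 left vertices can be matched.

7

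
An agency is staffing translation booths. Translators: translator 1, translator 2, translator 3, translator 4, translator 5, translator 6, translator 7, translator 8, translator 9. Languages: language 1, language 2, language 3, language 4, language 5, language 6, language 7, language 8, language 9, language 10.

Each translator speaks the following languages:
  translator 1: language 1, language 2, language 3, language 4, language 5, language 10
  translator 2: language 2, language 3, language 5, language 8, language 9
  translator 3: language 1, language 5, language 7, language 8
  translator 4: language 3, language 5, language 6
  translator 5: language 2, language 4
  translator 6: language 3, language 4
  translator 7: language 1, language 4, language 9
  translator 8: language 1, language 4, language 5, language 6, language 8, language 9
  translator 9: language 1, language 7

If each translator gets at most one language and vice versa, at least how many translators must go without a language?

For example, pair translator 1→language 10, translator 2→language 9, translator 3→language 8, translator 4→language 3, translator 5→language 2, translator 6→language 4, translator 7→language 1, translator 8→language 6, translator 9→language 7.
This saturates every translator, so 9 is the maximum.
That matches 9 of the 9, leaving 0 unmatched; no matching can do better.

0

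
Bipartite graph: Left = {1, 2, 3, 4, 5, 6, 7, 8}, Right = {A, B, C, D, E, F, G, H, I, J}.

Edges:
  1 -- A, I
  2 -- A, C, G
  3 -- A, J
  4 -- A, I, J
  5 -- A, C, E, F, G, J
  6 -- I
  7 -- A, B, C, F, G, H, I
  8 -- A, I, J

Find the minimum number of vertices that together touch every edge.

6

A maximum matching has 6 edges (e.g. 1–A, 2–C, 3–J, 4–I, 5–E, 7–G).
By König's theorem the minimum vertex cover has the same size. One such cover is {2, 5, 7, A, I, J}.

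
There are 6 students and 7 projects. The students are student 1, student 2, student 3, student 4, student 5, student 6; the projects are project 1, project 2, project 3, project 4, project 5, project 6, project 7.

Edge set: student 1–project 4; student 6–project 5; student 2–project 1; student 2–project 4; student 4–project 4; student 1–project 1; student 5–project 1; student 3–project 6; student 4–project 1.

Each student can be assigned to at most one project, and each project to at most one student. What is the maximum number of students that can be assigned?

4

One maximum matching: student 1–project 1, student 2–project 4, student 3–project 6, student 6–project 5.
The set {student 1, student 2, student 4, student 5} has only 2 neighbours ({project 1, project 4}), so by Hall's theorem at most 4 of the 6 students can be matched.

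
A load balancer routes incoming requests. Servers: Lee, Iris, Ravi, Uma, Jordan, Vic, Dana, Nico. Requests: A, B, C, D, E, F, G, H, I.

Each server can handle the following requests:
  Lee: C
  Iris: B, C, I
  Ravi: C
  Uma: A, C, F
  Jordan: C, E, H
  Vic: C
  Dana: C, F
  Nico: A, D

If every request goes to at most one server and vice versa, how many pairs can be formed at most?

One maximum matching: Lee-C, Iris-B, Uma-A, Jordan-E, Dana-F, Nico-D.
The set {Lee, Ravi, Vic} has only 1 neighbour ({C}), so by Hall's theorem at most 6 of the 8 servers can be matched.

6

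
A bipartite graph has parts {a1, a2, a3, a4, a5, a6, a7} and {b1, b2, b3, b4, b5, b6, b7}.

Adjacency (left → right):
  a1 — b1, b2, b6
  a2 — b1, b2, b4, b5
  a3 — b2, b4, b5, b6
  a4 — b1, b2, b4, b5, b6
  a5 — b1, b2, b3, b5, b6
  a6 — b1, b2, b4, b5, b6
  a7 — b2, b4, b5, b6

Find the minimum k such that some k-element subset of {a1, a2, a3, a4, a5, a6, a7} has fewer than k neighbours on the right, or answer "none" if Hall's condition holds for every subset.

Take S = {a1, a2, a3, a4, a6, a7}. Its neighbourhood is {b1, b2, b4, b5, b6}, so |N(S)| = 5 < |S| = 6.
Every subset of size less than 6 has at least as many neighbours as members, so 6 is the minimum.

6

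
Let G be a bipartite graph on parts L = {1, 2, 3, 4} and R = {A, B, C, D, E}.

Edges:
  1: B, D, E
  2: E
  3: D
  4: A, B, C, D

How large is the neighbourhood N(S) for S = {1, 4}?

The union of neighbours of {1, 4} is {A, B, C, D, E}, which has 5 elements.
Since |N(S)| = 5 ≥ |S| = 2, Hall's condition holds for this subset.

5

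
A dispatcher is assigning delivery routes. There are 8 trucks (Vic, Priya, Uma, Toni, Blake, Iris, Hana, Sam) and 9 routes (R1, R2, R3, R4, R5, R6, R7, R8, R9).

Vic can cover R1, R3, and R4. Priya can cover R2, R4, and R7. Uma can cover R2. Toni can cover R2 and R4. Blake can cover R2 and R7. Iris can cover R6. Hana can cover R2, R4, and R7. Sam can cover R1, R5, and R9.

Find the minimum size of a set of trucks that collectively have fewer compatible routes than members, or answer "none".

Take S = {Priya, Uma, Toni, Blake}. Its neighbourhood is {R2, R4, R7}, so |N(S)| = 3 < |S| = 4.
Every subset of size less than 4 has at least as many neighbours as members, so 4 is the minimum.

4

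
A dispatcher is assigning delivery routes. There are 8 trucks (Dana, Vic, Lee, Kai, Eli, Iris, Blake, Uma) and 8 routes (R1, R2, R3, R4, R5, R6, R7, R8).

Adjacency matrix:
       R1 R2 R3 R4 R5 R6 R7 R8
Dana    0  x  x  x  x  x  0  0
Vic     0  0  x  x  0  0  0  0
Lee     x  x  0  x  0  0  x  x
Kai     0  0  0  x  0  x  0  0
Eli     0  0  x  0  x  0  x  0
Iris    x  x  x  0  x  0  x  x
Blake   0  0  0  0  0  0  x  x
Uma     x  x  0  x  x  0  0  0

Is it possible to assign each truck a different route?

A valid assignment of size 8: Dana–R5, Vic–R3, Lee–R1, Kai–R6, Eli–R7, Iris–R2, Blake–R8, Uma–R4.
Every truck is matched, so this is a perfect matching.

Yes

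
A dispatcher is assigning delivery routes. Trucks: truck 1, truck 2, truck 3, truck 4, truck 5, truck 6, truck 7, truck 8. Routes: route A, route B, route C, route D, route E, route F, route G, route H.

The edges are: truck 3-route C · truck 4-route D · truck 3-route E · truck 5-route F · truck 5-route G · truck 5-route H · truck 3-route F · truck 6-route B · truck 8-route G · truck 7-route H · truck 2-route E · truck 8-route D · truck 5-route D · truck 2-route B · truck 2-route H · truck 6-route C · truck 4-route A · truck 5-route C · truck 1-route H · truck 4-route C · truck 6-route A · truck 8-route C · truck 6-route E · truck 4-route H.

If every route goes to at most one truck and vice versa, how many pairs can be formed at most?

For example, pair truck 1-route H, truck 2-route B, truck 3-route F, truck 4-route C, truck 5-route D, truck 6-route E, truck 8-route G.
The set {truck 1, truck 7} has only 1 neighbour ({route H}), so by Hall's theorem at most 7 of the 8 trucks can be matched.

7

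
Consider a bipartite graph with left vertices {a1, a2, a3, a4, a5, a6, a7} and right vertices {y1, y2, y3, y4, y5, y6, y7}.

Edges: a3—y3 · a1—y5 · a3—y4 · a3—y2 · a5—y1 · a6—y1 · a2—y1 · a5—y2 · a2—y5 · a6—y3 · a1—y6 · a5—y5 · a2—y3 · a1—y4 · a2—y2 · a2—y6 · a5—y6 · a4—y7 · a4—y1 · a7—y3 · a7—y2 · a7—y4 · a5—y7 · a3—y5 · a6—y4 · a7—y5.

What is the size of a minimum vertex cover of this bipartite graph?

7

The 7 edges a1–y4, a2–y2, a3–y5, a4–y7, a5–y6, a6–y1, a7–y3 form a matching, so any vertex cover needs at least 7 vertices (one per matched edge).
Conversely {a1, a2, a3, a4, a5, a6, a7} meets every edge and has exactly 7 vertices, so 7 is optimal.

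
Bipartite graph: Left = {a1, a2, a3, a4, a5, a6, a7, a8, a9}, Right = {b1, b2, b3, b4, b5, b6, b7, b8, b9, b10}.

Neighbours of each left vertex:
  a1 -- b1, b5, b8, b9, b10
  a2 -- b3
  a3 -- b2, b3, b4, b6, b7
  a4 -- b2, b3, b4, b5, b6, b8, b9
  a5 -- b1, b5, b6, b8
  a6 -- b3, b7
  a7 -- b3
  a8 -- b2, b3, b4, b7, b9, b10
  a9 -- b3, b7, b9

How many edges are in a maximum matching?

8

For example, pair a1–b1, a2–b3, a3–b6, a4–b8, a5–b5, a6–b7, a8–b4, a9–b9.
The set {a2, a7} has only 1 neighbour ({b3}), so by Hall's theorem at most 8 of the 9 left vertices can be matched.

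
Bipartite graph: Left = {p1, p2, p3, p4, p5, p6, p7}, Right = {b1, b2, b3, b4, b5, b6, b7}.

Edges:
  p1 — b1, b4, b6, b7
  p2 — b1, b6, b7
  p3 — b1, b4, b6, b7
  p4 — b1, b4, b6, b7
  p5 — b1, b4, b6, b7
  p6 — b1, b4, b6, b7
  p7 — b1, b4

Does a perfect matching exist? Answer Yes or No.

The set {p1, p2, p3, p4, p5, p6, p7} has only 4 neighbours ({b1, b4, b6, b7}), so by Hall's theorem at most 4 of the 7 left vertices can be matched.
Hence no matching covers every left vertex.

No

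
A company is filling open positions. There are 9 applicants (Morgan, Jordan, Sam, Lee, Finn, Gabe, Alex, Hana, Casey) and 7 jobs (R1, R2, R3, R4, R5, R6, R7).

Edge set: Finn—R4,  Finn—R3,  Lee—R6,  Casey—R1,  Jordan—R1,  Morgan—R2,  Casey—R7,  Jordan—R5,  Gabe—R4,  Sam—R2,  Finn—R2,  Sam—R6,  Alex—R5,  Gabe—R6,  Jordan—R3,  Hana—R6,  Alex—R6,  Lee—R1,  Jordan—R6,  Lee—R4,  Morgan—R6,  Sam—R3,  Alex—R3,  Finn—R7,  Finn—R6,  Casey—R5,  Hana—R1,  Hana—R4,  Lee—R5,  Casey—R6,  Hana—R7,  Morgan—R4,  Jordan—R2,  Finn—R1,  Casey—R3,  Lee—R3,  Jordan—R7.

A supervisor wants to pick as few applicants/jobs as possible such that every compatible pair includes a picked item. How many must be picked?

The 7 edges Morgan–R2, Jordan–R6, Sam–R3, Lee–R1, Finn–R7, Gabe–R4, Alex–R5 form a matching, so any vertex cover needs at least 7 vertices (one per matched edge).
Conversely {R1, R2, R3, R4, R5, R6, R7} meets every edge and has exactly 7 vertices, so 7 is optimal.

7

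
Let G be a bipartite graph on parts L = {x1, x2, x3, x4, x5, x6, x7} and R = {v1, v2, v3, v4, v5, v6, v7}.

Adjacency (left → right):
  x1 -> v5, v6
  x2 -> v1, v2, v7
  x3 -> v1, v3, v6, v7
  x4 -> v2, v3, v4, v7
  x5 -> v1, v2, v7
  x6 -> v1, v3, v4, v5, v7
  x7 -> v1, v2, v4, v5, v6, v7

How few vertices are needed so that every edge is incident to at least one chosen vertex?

7

The 7 edges x1–v5, x2–v1, x3–v6, x4–v4, x5–v7, x6–v3, x7–v2 form a matching, so any vertex cover needs at least 7 vertices (one per matched edge).
Conversely {x1, x2, x3, x4, x5, x6, x7} meets every edge and has exactly 7 vertices, so 7 is optimal.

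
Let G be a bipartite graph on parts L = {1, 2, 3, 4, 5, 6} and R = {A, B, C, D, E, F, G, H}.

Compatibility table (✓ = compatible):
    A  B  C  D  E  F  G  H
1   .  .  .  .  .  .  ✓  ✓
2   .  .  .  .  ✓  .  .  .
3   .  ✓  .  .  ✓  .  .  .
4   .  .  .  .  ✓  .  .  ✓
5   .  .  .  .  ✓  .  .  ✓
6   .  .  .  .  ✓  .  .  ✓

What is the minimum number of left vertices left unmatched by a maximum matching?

2

A valid assignment of size 4: 1-G, 2-E, 3-B, 4-H.
The set {2, 4, 5, 6} has only 2 neighbours ({E, H}), so by Hall's theorem at most 4 of the 6 left vertices can be matched.
That matches 4 of the 6, leaving 2 unmatched; no matching can do better.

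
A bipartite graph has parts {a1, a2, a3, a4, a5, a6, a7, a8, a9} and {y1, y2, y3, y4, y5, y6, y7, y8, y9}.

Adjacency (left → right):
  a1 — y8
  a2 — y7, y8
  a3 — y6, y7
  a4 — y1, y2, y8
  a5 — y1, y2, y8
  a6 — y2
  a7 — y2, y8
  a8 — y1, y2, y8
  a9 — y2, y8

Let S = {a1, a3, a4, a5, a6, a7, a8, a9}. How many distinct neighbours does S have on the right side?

5

The union of neighbours of {a1, a3, a4, a5, a6, a7, a8, a9} is {y1, y2, y6, y7, y8}, which has 5 elements.
Since |N(S)| = 5 < |S| = 8, Hall's condition fails for this subset.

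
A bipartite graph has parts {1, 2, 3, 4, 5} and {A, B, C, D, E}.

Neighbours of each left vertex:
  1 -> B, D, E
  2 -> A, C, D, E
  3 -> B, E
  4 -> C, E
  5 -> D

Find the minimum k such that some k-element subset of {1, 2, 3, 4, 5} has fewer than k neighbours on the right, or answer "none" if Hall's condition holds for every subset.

A matching saturating every left vertex exists, for instance 1→B, 2→A, 3→E, 4→C, 5→D.
By Hall's marriage theorem, this means |N(S)| ≥ |S| for every subset S, so no violating subset exists.

none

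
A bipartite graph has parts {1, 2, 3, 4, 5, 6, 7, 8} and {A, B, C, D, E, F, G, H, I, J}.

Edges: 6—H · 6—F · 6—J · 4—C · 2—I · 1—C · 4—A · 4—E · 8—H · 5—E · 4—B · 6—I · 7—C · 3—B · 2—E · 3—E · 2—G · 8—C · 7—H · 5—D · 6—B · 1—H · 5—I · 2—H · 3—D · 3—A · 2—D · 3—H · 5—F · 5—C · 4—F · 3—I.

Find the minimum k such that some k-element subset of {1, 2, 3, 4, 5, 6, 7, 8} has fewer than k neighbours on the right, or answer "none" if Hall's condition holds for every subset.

Take S = {1, 7, 8}. Its neighbourhood is {C, H}, so |N(S)| = 2 < |S| = 3.
Every subset of size less than 3 has at least as many neighbours as members, so 3 is the minimum.

3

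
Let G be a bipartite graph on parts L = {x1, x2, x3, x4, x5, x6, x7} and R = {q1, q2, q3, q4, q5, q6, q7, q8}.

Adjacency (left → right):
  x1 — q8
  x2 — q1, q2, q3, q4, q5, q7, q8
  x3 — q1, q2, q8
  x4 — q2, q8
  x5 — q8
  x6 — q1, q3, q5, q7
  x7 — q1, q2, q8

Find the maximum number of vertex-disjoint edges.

5

One maximum matching: x1→q8, x2→q4, x3→q1, x4→q2, x6→q5.
The set {x1, x3, x4, x5, x7} has only 3 neighbours ({q1, q2, q8}), so by Hall's theorem at most 5 of the 7 left vertices can be matched.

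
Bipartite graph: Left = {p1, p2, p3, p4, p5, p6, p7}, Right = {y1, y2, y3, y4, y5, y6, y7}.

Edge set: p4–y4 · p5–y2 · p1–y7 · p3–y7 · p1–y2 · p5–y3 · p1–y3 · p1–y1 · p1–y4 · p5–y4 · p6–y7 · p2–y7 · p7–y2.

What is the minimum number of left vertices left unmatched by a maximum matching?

A valid assignment of size 5: p1→y1, p2→y7, p4→y4, p5→y3, p7→y2.
The set {p2, p3, p6} has only 1 neighbour ({y7}), so by Hall's theorem at most 5 of the 7 left vertices can be matched.
That matches 5 of the 7, leaving 2 unmatched; no matching can do better.

2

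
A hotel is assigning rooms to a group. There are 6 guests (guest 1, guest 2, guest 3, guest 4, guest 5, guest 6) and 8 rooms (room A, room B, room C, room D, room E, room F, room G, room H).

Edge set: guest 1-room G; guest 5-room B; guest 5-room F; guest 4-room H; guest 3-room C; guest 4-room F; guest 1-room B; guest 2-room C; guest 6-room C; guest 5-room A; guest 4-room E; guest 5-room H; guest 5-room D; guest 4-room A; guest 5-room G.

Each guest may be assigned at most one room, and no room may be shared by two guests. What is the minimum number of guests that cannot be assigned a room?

2

A valid assignment of size 4: guest 1-room G, guest 2-room C, guest 4-room F, guest 5-room D.
The set {guest 2, guest 3, guest 6} has only 1 neighbour ({room C}), so by Hall's theorem at most 4 of the 6 guests can be matched.
That matches 4 of the 6, leaving 2 unmatched; no matching can do better.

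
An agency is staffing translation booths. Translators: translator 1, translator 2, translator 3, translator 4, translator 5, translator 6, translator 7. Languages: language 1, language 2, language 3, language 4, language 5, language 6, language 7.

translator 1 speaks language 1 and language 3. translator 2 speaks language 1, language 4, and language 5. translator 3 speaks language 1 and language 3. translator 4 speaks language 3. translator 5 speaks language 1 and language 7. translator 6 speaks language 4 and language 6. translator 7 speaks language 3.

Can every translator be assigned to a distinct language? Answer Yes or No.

The set {translator 1, translator 3, translator 4, translator 7} has only 2 neighbours ({language 1, language 3}), so by Hall's theorem at most 5 of the 7 translators can be matched.
Hence no matching covers every translator.

No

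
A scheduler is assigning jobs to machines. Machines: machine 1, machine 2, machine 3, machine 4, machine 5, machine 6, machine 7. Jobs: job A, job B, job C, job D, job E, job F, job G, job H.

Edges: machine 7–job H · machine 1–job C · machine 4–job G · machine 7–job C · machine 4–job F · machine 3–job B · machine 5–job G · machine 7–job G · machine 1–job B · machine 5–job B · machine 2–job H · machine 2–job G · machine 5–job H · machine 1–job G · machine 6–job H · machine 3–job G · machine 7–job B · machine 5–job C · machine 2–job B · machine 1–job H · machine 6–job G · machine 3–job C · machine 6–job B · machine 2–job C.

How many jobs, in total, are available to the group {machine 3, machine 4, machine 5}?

5

The union of neighbours of {machine 3, machine 4, machine 5} is {job B, job C, job F, job G, job H}, which has 5 elements.
Since |N(S)| = 5 ≥ |S| = 3, Hall's condition holds for this subset.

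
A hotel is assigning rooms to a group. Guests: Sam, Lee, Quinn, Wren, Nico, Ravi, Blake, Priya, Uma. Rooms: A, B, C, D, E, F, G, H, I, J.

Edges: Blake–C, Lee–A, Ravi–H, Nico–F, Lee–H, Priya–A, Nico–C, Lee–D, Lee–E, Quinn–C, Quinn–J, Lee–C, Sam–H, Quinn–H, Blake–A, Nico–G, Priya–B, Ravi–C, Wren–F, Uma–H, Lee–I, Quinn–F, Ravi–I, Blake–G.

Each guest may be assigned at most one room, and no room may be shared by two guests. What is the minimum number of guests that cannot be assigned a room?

A valid assignment of size 8: Sam→H, Lee→A, Quinn→J, Wren→F, Nico→G, Ravi→I, Blake→C, Priya→B.
The set {Sam, Uma} has only 1 neighbour ({H}), so by Hall's theorem at most 8 of the 9 guests can be matched.
That matches 8 of the 9, leaving 1 unmatched; no matching can do better.

1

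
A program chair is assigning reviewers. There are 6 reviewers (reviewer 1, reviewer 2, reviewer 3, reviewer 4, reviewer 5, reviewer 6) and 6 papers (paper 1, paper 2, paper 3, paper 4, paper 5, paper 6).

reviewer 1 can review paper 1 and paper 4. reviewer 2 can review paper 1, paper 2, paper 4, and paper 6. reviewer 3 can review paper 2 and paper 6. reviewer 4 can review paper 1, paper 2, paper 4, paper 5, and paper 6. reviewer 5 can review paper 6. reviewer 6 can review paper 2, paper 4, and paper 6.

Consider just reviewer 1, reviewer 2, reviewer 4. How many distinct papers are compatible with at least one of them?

5

The union of neighbours of {reviewer 1, reviewer 2, reviewer 4} is {paper 1, paper 2, paper 4, paper 5, paper 6}, which has 5 elements.
Since |N(S)| = 5 ≥ |S| = 3, Hall's condition holds for this subset.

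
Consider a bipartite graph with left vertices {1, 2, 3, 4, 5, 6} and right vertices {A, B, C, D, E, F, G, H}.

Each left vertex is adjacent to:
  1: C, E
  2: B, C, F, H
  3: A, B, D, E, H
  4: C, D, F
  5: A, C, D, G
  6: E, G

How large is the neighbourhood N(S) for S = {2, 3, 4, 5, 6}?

The union of neighbours of {2, 3, 4, 5, 6} is {A, B, C, D, E, F, G, H}, which has 8 elements.
Since |N(S)| = 8 ≥ |S| = 5, Hall's condition holds for this subset.

8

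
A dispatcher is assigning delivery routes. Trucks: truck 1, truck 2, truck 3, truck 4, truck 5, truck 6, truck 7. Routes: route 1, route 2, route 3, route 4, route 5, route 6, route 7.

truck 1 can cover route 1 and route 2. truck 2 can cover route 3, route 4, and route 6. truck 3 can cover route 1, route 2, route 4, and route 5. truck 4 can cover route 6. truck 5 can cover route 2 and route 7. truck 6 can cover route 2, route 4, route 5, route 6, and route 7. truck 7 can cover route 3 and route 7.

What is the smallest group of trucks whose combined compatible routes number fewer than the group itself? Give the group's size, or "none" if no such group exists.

none

A matching saturating every truck exists, for instance truck 1→route 1, truck 2→route 3, truck 3→route 4, truck 4→route 6, truck 5→route 2, truck 6→route 5, truck 7→route 7.
By Hall's marriage theorem, this means |N(S)| ≥ |S| for every subset S, so no violating subset exists.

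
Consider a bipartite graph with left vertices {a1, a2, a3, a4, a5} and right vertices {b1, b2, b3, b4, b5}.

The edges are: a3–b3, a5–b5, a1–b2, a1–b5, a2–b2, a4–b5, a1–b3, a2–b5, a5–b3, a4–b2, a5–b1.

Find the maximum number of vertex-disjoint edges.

A valid assignment of size 4: a1→b2, a2→b5, a3→b3, a5→b1.
The set {a1, a2, a3, a4} has only 3 neighbours ({b2, b3, b5}), so by Hall's theorem at most 4 of the 5 left vertices can be matched.

4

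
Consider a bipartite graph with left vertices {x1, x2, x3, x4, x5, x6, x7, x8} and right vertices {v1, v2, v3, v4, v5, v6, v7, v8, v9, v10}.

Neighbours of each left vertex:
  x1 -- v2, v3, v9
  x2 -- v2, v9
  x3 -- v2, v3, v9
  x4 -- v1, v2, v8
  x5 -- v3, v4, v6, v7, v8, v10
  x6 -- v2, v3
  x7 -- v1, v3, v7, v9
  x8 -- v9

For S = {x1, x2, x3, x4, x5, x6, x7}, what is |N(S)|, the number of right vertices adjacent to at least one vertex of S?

9

The union of neighbours of {x1, x2, x3, x4, x5, x6, x7} is {v1, v2, v3, v4, v6, v7, v8, v9, v10}, which has 9 elements.
Since |N(S)| = 9 ≥ |S| = 7, Hall's condition holds for this subset.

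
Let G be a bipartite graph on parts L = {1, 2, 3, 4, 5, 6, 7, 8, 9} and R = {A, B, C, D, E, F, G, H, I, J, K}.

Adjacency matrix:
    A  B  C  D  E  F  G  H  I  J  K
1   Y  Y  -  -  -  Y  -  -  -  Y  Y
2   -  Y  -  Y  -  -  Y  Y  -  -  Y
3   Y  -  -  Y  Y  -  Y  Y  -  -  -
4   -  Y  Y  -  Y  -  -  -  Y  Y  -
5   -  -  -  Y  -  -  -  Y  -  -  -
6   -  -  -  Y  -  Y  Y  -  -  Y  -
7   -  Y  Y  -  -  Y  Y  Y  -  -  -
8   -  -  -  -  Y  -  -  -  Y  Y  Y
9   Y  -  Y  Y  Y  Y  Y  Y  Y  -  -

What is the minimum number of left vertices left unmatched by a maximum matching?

One maximum matching: 1→J, 2→K, 3→A, 4→E, 5→D, 6→F, 7→H, 8→I, 9→G.
This saturates every left vertex, so 9 is the maximum.
That matches 9 of the 9, leaving 0 unmatched; no matching can do better.

0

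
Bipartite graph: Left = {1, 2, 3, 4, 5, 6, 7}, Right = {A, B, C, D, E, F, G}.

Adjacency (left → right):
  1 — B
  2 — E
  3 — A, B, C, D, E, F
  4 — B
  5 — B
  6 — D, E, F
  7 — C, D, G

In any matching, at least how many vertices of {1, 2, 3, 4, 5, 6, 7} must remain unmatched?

A valid assignment of size 5: 1–B, 2–E, 3–A, 6–D, 7–G.
The set {1, 4, 5} has only 1 neighbour ({B}), so by Hall's theorem at most 5 of the 7 left vertices can be matched.
That matches 5 of the 7, leaving 2 unmatched; no matching can do better.

2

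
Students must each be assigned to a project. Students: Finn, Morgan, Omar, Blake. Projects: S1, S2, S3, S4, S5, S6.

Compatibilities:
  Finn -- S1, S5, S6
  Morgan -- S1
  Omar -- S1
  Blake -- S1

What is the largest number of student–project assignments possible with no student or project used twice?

One maximum matching: Finn-S6, Morgan-S1.
The set {Morgan, Omar, Blake} has only 1 neighbour ({S1}), so by Hall's theorem at most 2 of the 4 students can be matched.

2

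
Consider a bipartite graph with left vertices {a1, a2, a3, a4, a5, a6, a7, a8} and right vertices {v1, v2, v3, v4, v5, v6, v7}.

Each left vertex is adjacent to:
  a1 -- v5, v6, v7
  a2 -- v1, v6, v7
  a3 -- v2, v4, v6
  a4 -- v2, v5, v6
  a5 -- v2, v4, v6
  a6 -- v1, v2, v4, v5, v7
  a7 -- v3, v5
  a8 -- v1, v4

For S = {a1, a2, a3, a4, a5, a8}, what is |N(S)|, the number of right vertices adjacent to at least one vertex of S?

The union of neighbours of {a1, a2, a3, a4, a5, a8} is {v1, v2, v4, v5, v6, v7}, which has 6 elements.
Since |N(S)| = 6 ≥ |S| = 6, Hall's condition holds for this subset.

6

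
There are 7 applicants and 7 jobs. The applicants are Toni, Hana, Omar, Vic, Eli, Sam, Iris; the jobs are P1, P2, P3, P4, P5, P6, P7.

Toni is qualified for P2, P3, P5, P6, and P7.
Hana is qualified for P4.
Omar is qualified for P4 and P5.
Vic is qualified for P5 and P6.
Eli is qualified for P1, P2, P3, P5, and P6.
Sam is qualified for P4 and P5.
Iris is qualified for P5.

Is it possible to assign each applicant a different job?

The set {Hana, Omar, Sam, Iris} has only 2 neighbours ({P4, P5}), so by Hall's theorem at most 5 of the 7 applicants can be matched.
Hence no matching covers every applicant.

No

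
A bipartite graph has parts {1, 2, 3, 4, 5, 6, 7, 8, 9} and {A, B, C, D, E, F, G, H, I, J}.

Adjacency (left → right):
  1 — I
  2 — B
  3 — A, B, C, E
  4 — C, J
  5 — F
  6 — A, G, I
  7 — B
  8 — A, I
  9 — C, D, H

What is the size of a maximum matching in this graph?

8

One maximum matching: 1-I, 2-B, 3-E, 4-J, 5-F, 6-G, 8-A, 9-C.
The set {2, 7} has only 1 neighbour ({B}), so by Hall's theorem at most 8 of the 9 left vertices can be matched.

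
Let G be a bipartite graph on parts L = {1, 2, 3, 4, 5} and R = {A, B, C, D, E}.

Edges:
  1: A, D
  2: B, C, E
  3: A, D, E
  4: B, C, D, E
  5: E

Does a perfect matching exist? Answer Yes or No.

One maximum matching: 1→A, 2→B, 3→D, 4→C, 5→E.
All 5 left vertices are covered.

Yes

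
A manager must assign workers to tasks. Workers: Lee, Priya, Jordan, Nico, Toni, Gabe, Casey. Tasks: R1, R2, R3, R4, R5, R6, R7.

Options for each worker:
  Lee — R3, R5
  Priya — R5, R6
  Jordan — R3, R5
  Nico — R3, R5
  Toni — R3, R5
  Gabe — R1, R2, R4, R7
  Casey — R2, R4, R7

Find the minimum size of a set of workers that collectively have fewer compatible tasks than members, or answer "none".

3

Take S = {Lee, Jordan, Nico}. Its neighbourhood is {R3, R5}, so |N(S)| = 2 < |S| = 3.
Every subset of size less than 3 has at least as many neighbours as members, so 3 is the minimum.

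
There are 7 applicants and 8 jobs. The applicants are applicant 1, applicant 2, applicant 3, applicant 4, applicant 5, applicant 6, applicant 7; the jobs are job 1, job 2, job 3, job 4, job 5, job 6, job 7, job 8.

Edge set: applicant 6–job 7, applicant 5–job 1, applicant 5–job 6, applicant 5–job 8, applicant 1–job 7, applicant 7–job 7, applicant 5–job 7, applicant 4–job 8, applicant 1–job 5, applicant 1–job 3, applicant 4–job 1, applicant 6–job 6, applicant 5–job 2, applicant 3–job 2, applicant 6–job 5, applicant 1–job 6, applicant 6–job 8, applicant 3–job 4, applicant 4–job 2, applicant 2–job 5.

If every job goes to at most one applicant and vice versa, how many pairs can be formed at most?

A valid assignment of size 7: applicant 1→job 3, applicant 2→job 5, applicant 3→job 4, applicant 4→job 2, applicant 5→job 1, applicant 6→job 6, applicant 7→job 7.
This saturates every applicant, so 7 is the maximum.

7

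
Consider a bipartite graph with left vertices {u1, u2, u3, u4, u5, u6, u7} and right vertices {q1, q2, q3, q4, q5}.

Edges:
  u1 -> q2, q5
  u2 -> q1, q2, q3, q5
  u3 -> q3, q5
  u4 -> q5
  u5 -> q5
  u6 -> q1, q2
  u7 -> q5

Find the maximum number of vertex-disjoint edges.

4

A valid assignment of size 4: u1-q2, u2-q1, u3-q3, u4-q5.
The set {u1, u2, u3, u4, u5, u6, u7} has only 4 neighbours ({q1, q2, q3, q5}), so by Hall's theorem at most 4 of the 7 left vertices can be matched.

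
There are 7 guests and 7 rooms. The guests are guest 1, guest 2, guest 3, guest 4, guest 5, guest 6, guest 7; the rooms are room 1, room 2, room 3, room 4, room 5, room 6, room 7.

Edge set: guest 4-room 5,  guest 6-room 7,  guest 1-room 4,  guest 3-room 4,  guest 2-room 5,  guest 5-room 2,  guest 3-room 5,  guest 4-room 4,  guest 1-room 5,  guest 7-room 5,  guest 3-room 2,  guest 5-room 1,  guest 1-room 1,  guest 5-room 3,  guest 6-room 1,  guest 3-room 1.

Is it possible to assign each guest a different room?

The set {guest 2, guest 7} has only 1 neighbour ({room 5}), so by Hall's theorem at most 6 of the 7 guests can be matched.
Hence no matching covers every guest.

No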